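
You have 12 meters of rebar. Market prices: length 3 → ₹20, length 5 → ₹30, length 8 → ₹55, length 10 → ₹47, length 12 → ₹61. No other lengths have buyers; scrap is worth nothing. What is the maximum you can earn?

80

Build best[k] bottom-up: best[k] = max over allowed piece i of (p[i] + best[k−i]).
best[1] = 0
best[2] = 0
best[3] = 20
best[4] = 20
best[5] = 30
best[6] = 40  (first piece 3, then best[3]=20)
best[7] = 40
best[8] = 55
best[9] = 60  (first piece 3, then best[6]=40)
best[10] = 60
best[11] = 75  (first piece 3, then best[8]=55)
best[12] = 80  (first piece 3, then best[9]=60)
One optimal cutting: 3 + 3 + 3 + 3 → ₹80.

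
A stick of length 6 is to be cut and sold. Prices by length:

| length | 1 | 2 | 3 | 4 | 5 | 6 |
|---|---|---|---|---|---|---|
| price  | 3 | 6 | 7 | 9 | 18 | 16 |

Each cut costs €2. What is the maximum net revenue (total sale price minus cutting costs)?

Consider every possible first cut. net[k] is the best of p[i]+net[k−i] over all sellable i≤k, charging 2 whenever i<k.
net[1] = 3
net[2] = 6
net[3] = 7  (first piece 1, then net[2]=6)
net[4] = 10  (first piece 2, then net[2]=6)
net[5] = 18
net[6] = 19  (first piece 1, then net[5]=18)
One optimal plan: pieces 5 + 1 (1 cut) → €21 − €2 = €19.

19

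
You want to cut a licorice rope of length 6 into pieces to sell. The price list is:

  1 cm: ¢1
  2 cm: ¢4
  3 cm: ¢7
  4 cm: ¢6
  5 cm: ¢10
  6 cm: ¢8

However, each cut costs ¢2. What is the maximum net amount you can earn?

Let v[k] be the best obtainable value from length k. For each k, try every first piece i and keep the best of price[i] + v[k−i] minus the 2 cut fee when i<k.
v[1] = 1
v[2] = max(1+1-2, 4+0) = 4
v[3] = max(1+4-2, 4+1-2, 7+0) = 7
v[4] = max(1+7-2, 4+4-2, 7+1-2, 6+0) = 6
v[5] = max(1+6-2, 4+7-2, 7+4-2, 6+1-2, 10+0) = 10
v[6] = max(1+10-2, 4+6-2, 7+7-2, 6+4-2, 10+1-2, 8+0) = 12
One optimal plan: pieces 3 + 3 (1 cut) → ¢14 − ¢2 = ¢12.

12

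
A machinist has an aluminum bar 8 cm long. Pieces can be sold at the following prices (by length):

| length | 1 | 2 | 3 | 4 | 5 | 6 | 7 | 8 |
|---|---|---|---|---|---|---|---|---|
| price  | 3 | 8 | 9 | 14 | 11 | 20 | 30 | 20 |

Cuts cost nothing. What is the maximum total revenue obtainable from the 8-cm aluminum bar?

33

Consider every possible first cut. v[k] is the best of p[i]+v[k−i] over all sellable i≤k.
v[1] = 3
v[2] = 8
v[3] = 11  (first piece 1, then v[2]=8)
v[4] = 16  (first piece 2, then v[2]=8)
v[5] = 19  (first piece 1, then v[4]=16)
v[6] = 24  (first piece 2, then v[4]=16)
v[7] = 30
v[8] = 33  (first piece 1, then v[7]=30)
One optimal cutting: 7 + 1 → $30 + $3 = $33.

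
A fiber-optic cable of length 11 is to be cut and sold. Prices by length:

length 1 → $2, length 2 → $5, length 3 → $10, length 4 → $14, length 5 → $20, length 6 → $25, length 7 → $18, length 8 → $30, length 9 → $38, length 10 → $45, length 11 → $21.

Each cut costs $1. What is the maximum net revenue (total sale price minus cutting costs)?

Consider every possible first cut. net[k] is the best of p[i]+net[k−i] over all sellable i≤k, charging 1 whenever i<k.
net[1] = 2
net[2] = max(2+2-1, 5+0) = 5
net[3] = max(2+5-1, 5+2-1, 10+0) = 10
net[4] = max(2+10-1, 5+5-1, 10+2-1, 14+0) = 14
net[5] = max(2+14-1, 5+10-1, 10+5-1, 14+2-1, 20+0) = 20
net[6] = max(2+20-1, 5+14-1, 10+10-1, 14+5-1, 20+2-1, 25+0) = 25
net[7] = max(2+25-1, 5+20-1, 10+14-1, …, 25+2-1, 18+0) = 26
net[8] = max(2+26-1, 5+25-1, 10+20-1, …, 18+2-1, 30+0) = 30
net[9] = max(2+30-1, 5+26-1, 10+25-1, …, 30+2-1, 38+0) = 38
net[10] = max(2+38-1, 5+30-1, 10+26-1, …, 38+2-1, 45+0) = 45
net[11] = max(2+45-1, 5+38-1, 10+30-1, …, 45+2-1, 21+0) = 46
One optimal plan: pieces 10 + 1 (1 cut) → $47 − $1 = $46.

46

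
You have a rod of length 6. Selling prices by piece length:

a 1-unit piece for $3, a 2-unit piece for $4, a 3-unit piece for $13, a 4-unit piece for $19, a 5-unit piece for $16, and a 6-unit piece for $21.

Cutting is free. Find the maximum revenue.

Consider every possible first cut. R[k] is the best of p[i]+R[k−i] over all sellable i≤k.
R[1] = 3
R[2] = 6  (first piece 1, then R[1]=3)
R[3] = 13
R[4] = 19
R[5] = 22  (first piece 1, then R[4]=19)
R[6] = 26  (first piece 3, then R[3]=13)
One optimal cutting: 3 + 3 → $13 + $13 = $26.

26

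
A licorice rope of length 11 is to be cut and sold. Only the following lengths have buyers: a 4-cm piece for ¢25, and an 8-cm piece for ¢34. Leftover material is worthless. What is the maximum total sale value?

Let best[k] be the best obtainable value from length k. For each k, try every first piece i and keep the best of price[i] + best[k−i].
best[1] = 0
best[2] = 0
best[3] = 0
best[4] = 25
best[5] = 25
best[6] = 25
best[7] = 25
best[8] = max(25+25, 34+0) = 50
best[9] = max(25+25, 34+0) = 50
best[10] = max(25+25, 34+0) = 50
best[11] = max(25+25, 34+0) = 50
One optimal cutting: pieces 4 + 4 with 3 cm of scrap → ¢50.

50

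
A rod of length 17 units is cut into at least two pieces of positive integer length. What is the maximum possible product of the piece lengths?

486

Define P[k] = max over 1≤i<k of i · max(k−i, P[k−i]); the inner max lets the remainder stay uncut if that's better.
Small cases: P[2]=1, P[3]=2, P[4]=4, P[5]=6, P[6]=9, P[7]=12, P[8]=18, P[9]=27.
P[10] = max(1·27, 2·18, 3·12, …, 8·2, 9·1) = 36
P[11] = max(1·36, 2·27, 3·18, …, 9·2, 10·1) = 54
P[12] = max(1·54, 2·36, 3·27, …, 10·2, 11·1) = 81
P[13] = max(1·81, 2·54, 3·36, …, 11·2, 12·1) = 108
P[14] = max(1·108, 2·81, 3·54, …, 12·2, 13·1) = 162
P[15] = max(1·162, 2·108, 3·81, …, 13·2, 14·1) = 243
P[16] = max(1·243, 2·162, 3·108, …, 14·2, 15·1) = 324
P[17] = max(1·324, 2·243, 3·162, …, 15·2, 16·1) = 486
One optimal split: 3 + 3 + 3 + 3 + 3 + 2; product 3·3·3·3·3·2 = 486.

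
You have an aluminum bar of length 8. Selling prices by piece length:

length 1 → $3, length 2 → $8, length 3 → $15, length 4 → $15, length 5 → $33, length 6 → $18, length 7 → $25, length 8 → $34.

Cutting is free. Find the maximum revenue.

Build v[k] bottom-up: v[k] = max over allowed piece i of (p[i] + v[k−i]).
v[1] = 3
v[2] = max(3+3, 8+0) = 8
v[3] = max(3+8, 8+3, 15+0) = 15
v[4] = max(3+15, 8+8, 15+3, 15+0) = 18
v[5] = max(3+18, 8+15, 15+8, 15+3, 33+0) = 33
v[6] = max(3+33, 8+18, 15+15, 15+8, 33+3, 18+0) = 36
v[7] = max(3+36, 8+33, 15+18, …, 18+3, 25+0) = 41
v[8] = max(3+41, 8+36, 15+33, …, 25+3, 34+0) = 48
One optimal cutting: 5 + 3 → $33 + $15 = $48.

48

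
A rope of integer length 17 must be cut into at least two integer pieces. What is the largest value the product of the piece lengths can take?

486

Fill prod[k] for k=2..17: at each k try every first piece i and multiply by the better of (k−i) uncut or prod[k−i].
Small cases: prod[2]=1, prod[3]=2, prod[4]=4, prod[5]=6, prod[6]=9, prod[7]=12, prod[8]=18, prod[9]=27.
prod[10] = 2×max(8,18) = 2×18 = 36
prod[11] = 2×max(9,27) = 2×27 = 54
prod[12] = 3×max(9,27) = 3×27 = 81
prod[13] = 2×max(11,54) = 2×54 = 108
prod[14] = 2×max(12,81) = 2×81 = 162
prod[15] = 3×max(12,81) = 3×81 = 243
prod[16] = 2×max(14,162) = 2×162 = 324
prod[17] = 2×max(15,243) = 2×243 = 486
One optimal split: 3 + 3 + 3 + 3 + 3 + 2; product 3×3×3×3×3×2 = 486.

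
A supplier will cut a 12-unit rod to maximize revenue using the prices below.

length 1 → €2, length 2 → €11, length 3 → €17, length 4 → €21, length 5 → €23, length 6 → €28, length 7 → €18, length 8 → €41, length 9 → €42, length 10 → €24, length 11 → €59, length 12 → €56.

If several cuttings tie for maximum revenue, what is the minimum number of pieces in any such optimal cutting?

4

Build r[k] bottom-up: r[k] = max over allowed piece i of (p[i] + r[k−i]).
r[1] = 2
r[2] = 11
r[3] = 17
r[4] = 22  (first piece 2, then r[2]=11)
r[5] = 28  (first piece 2, then r[3]=17)
r[6] = 34  (first piece 3, then r[3]=17)
r[7] = 39  (first piece 2, then r[5]=28)
r[8] = 45  (first piece 2, then r[6]=34)
r[9] = 51  (first piece 3, then r[6]=34)
r[10] = 56  (first piece 2, then r[8]=45)
r[11] = 62  (first piece 2, then r[9]=51)
r[12] = 68  (first piece 3, then r[9]=51)
Maximum revenue is €68.
Now minimize piece count subject to staying optimal: for each k, pieces[k] = 1 + min over i with p[i]+r[k−i]=r[k] of pieces[k−i].
pieces[9] = 3
pieces[10] = 4
pieces[11] = 4
pieces[12] = 4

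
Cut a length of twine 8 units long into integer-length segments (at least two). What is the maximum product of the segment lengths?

Define prod[k] = max over 1≤i<k of i · max(k−i, prod[k−i]); the inner max lets the remainder stay uncut if that's better.
Small cases: prod[2]=1, prod[3]=2.
prod[4] = max(1×3, 2×2, 3×1) = 4
prod[5] = max(1×4, 2×3, 3×2, 4×1) = 6
prod[6] = max(1×6, 2×4, 3×3, 4×2, 5×1) = 9
prod[7] = max(1×9, 2×6, 3×4, 4×3, 5×2, 6×1) = 12
prod[8] = max(1×12, 2×9, 3×6, …, 6×2, 7×1) = 18
One optimal split: 3 + 3 + 2; product 3×3×2 = 18.

18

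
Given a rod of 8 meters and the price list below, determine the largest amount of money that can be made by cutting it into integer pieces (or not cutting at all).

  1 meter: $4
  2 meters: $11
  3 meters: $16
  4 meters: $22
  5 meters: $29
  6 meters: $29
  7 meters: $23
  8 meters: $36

45

Let R[k] be the best obtainable value from length k. For each k, try every first piece i and keep the best of price[i] + R[k−i].
R[1] = 4
R[2] = 11
R[3] = 16
R[4] = 22  (first piece 2, then R[2]=11)
R[5] = 29
R[6] = 33  (first piece 1, then R[5]=29)
R[7] = 40  (first piece 2, then R[5]=29)
R[8] = 45  (first piece 3, then R[5]=29)
One optimal cutting: 5 + 3 → $29 + $16 = $45.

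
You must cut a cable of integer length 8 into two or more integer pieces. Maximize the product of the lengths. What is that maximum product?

Define prod[k] = max over 1≤i<k of i · max(k−i, prod[k−i]); the inner max lets the remainder stay uncut if that's better.
prod[2] = 1·max(1,0) = 1·1 = 1
prod[3] = 1·max(2,1) = 1·2 = 2
prod[4] = 2·max(2,1) = 2·2 = 4
prod[5] = 2·max(3,2) = 2·3 = 6
prod[6] = 3·max(3,2) = 3·3 = 9
prod[7] = 2·max(5,6) = 2·6 = 12
prod[8] = 2·max(6,9) = 2·9 = 18
One optimal split: 3 + 3 + 2; product 3·3·2 = 18.

18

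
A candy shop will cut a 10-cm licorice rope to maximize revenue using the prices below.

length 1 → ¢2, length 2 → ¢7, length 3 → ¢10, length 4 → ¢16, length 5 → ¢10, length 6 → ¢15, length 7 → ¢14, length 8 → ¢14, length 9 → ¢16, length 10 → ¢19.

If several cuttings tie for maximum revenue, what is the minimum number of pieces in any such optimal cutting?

Let r[k] be the best obtainable value from length k. For each k, try every first piece i and keep the best of price[i] + r[k−i].
r[1] = 2
r[2] = max(2+2, 7+0) = 7
r[3] = max(2+7, 7+2, 10+0) = 10
r[4] = max(2+10, 7+7, 10+2, 16+0) = 16
r[5] = max(2+16, 7+10, 10+7, 16+2, 10+0) = 18
r[6] = max(2+18, 7+16, 10+10, 16+7, 10+2, 15+0) = 23
r[7] = max(2+23, 7+18, 10+16, …, 15+2, 14+0) = 26
r[8] = max(2+26, 7+23, 10+18, …, 14+2, 14+0) = 32
r[9] = max(2+32, 7+26, 10+23, …, 14+2, 16+0) = 34
r[10] = max(2+34, 7+32, 10+26, …, 16+2, 19+0) = 39
Maximum revenue is ¢39.
Now minimize piece count subject to staying optimal: for each k, pieces[k] = 1 + min over i with p[i]+r[k−i]=r[k] of pieces[k−i].
pieces[7] = 2
pieces[8] = 2
pieces[9] = 3
pieces[10] = 3

3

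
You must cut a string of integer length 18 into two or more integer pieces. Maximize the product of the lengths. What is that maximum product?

Fill prod[k] for k=2..18: at each k try every first piece i and multiply by the better of (k−i) uncut or prod[k−i].
prod[2] = 1·max(1,0) = 1·1 = 1
prod[3] = 1·max(2,1) = 1·2 = 2
prod[4] = 2·max(2,1) = 2·2 = 4
prod[5] = 2·max(3,2) = 2·3 = 6
prod[6] = 3·max(3,2) = 3·3 = 9
prod[7] = 2·max(5,6) = 2·6 = 12
prod[8] = 2·max(6,9) = 2·9 = 18
prod[9] = 3·max(6,9) = 3·9 = 27
prod[10] = 2·max(8,18) = 2·18 = 36
prod[11] = 2·max(9,27) = 2·27 = 54
prod[12] = 3·max(9,27) = 3·27 = 81
prod[13] = 2·max(11,54) = 2·54 = 108
prod[14] = 2·max(12,81) = 2·81 = 162
prod[15] = 3·max(12,81) = 3·81 = 243
prod[16] = 2·max(14,162) = 2·162 = 324
prod[17] = 2·max(15,243) = 2·243 = 486
prod[18] = 3·max(15,243) = 3·243 = 729
One optimal split: 3 + 3 + 3 + 3 + 3 + 3; product 3·3·3·3·3·3 = 729.

729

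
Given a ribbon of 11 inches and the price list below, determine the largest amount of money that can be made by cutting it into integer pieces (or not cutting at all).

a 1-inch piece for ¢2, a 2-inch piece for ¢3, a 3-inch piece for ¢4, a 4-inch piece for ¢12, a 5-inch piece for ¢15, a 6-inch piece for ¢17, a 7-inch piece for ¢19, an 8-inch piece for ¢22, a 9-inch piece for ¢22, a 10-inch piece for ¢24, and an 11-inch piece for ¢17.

Consider every possible first cut. best[k] is the best of p[i]+best[k−i] over all sellable i≤k.
best[1] = 2
best[2] = 4  (first piece 1, then best[1]=2)
best[3] = 6  (first piece 1, then best[2]=4)
best[4] = 12
best[5] = 15
best[6] = 17  (first piece 1, then best[5]=15)
best[7] = 19  (first piece 1, then best[6]=17)
best[8] = 24  (first piece 4, then best[4]=12)
best[9] = 27  (first piece 4, then best[5]=15)
best[10] = 30  (first piece 5, then best[5]=15)
best[11] = 32  (first piece 1, then best[10]=30)
One optimal cutting: 5 + 5 + 1 → ¢15 + ¢15 + ¢2 = ¢32.

32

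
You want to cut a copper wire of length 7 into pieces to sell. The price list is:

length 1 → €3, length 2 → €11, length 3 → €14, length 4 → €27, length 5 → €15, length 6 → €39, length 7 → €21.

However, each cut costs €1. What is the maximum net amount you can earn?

Consider every possible first cut. r[k] is the best of p[i]+r[k−i] over all sellable i≤k, charging 1 whenever i<k.
r[1] = 3
r[2] = 11
r[3] = 14
r[4] = 27
r[5] = 29  (first piece 1, then r[4]=27)
r[6] = 39
r[7] = 41  (first piece 1, then r[6]=39)
One optimal plan: pieces 6 + 1 (1 cut) → €42 − €1 = €41.

41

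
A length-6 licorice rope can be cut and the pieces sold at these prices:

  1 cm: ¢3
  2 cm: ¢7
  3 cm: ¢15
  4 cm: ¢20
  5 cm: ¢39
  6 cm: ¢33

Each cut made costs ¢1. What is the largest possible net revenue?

41

Build net[k] bottom-up: net[k] = max over allowed piece i of (p[i] + net[k−i]) − 1 per cut.
net[1] = 3
net[2] = max(3+3-1, 7+0) = 7
net[3] = max(3+7-1, 7+3-1, 15+0) = 15
net[4] = max(3+15-1, 7+7-1, 15+3-1, 20+0) = 20
net[5] = max(3+20-1, 7+15-1, 15+7-1, 20+3-1, 39+0) = 39
net[6] = max(3+39-1, 7+20-1, 15+15-1, 20+7-1, 39+3-1, 33+0) = 41
One optimal plan: pieces 5 + 1 (1 cut) → ¢42 − ¢1 = ¢41.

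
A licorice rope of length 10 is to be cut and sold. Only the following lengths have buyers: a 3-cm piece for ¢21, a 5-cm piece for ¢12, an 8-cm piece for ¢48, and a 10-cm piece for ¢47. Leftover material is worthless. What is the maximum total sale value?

63

Build f[k] bottom-up: f[k] = max over allowed piece i of (p[i] + f[k−i]).
f[1] = 0
f[2] = 0
f[3] = 21
f[4] = 21
f[5] = max(21+0, 12+0) = 21
f[6] = max(21+21, 12+0) = 42
f[7] = max(21+21, 12+0) = 42
f[8] = max(21+21, 12+21, 48+0) = 48
f[9] = max(21+42, 12+21, 48+0) = 63
f[10] = max(21+42, 12+21, 48+0, 47+0) = 63
One optimal cutting: pieces 3 + 3 + 3 with 1 cm of scrap → ¢63.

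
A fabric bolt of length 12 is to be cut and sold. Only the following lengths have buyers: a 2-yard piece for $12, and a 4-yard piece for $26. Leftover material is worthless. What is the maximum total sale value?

Build f[k] bottom-up: f[k] = max over allowed piece i of (p[i] + f[k−i]).
f[1] = 0
f[2] = 12
f[3] = 12
f[4] = 26
f[5] = 26
f[6] = 38  (first piece 2, then f[4]=26)
f[7] = 38
f[8] = 52  (first piece 4, then f[4]=26)
f[9] = 52
f[10] = 64  (first piece 2, then f[8]=52)
f[11] = 64
f[12] = 78  (first piece 4, then f[8]=52)
One optimal cutting: 4 + 4 + 4 → $78.

78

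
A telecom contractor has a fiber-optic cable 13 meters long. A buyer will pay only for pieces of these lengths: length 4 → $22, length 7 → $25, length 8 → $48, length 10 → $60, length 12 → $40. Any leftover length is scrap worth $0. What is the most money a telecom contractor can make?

70

Consider every possible first cut. best[k] is the best of p[i]+best[k−i] over all sellable i≤k.
best[1] = 0
best[2] = 0
best[3] = 0
best[4] = 22
best[5] = 22
best[6] = 22
best[7] = max(22+0, 25+0) = 25
best[8] = max(22+22, 25+0, 48+0) = 48
best[9] = max(22+22, 25+0, 48+0) = 48
best[10] = max(22+22, 25+0, 48+0, 60+0) = 60
best[11] = max(22+25, 25+22, 48+0, 60+0) = 60
best[12] = max(22+48, 25+22, 48+22, 60+0, 40+0) = 70
best[13] = max(22+48, 25+22, 48+22, 60+0, 40+0) = 70
One optimal cutting: pieces 8 + 4 with 1 meter of scrap → $70.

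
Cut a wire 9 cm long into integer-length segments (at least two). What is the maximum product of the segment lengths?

27

Fill m[k] for k=2..9: at each k try every first piece i and multiply by the better of (k−i) uncut or m[k−i].
Small cases: m[2]=1.
m[3] = max(1*2, 2*1) = 2
m[4] = max(1*3, 2*2, 3*1) = 4
m[5] = max(1*4, 2*3, 3*2, 4*1) = 6
m[6] = max(1*6, 2*4, 3*3, 4*2, 5*1) = 9
m[7] = max(1*9, 2*6, 3*4, 4*3, 5*2, 6*1) = 12
m[8] = max(1*12, 2*9, 3*6, …, 6*2, 7*1) = 18
m[9] = max(1*18, 2*12, 3*9, …, 7*2, 8*1) = 27
One optimal split: 3 + 3 + 3; product 3*3*3 = 27.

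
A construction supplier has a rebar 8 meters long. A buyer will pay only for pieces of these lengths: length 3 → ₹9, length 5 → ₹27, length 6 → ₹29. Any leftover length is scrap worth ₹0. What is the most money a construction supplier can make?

36

Let best[k] be the best obtainable value from length k. For each k, try every first piece i and keep the best of price[i] + best[k−i].
best[1] = 0
best[2] = 0
best[3] = 9
best[4] = 9
best[5] = 27
best[6] = 29
best[7] = 29
best[8] = 36  (first piece 3, then best[5]=27)
One optimal cutting: 5 + 3 → ₹36.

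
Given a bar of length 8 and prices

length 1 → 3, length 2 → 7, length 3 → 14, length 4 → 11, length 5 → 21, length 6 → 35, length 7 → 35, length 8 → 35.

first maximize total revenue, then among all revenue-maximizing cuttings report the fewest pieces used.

2

Consider every possible first cut. r[k] is the best of p[i]+r[k−i] over all sellable i≤k.
r[1] = 3
r[2] = 7
r[3] = 14
r[4] = 17  (first piece 1, then r[3]=14)
r[5] = 21  (first piece 2, then r[3]=14)
r[6] = 35
r[7] = 38  (first piece 1, then r[6]=35)
r[8] = 42  (first piece 2, then r[6]=35)
Maximum revenue is 42.
Now minimize piece count subject to staying optimal: for each k, pieces[k] = 1 + min over i with p[i]+r[k−i]=r[k] of pieces[k−i].
pieces[5] = 1
pieces[6] = 1
pieces[7] = 2
pieces[8] = 2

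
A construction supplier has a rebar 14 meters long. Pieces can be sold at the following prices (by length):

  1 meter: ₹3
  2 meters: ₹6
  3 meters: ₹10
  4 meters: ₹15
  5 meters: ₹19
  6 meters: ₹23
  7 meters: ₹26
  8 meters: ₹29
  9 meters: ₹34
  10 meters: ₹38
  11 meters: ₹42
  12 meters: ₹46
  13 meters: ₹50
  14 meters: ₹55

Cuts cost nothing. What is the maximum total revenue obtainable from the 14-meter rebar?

55

Build v[k] bottom-up: v[k] = max over allowed piece i of (p[i] + v[k−i]).
v[1] = 3
v[2] = max(3+3, 6+0) = 6
v[3] = max(3+6, 6+3, 10+0) = 10
v[4] = max(3+10, 6+6, 10+3, 15+0) = 15
v[5] = max(3+15, 6+10, 10+6, 15+3, 19+0) = 19
v[6] = max(3+19, 6+15, 10+10, 15+6, 19+3, 23+0) = 23
v[7] = max(3+23, 6+19, 10+15, …, 23+3, 26+0) = 26
v[8] = max(3+26, 6+23, 10+19, …, 26+3, 29+0) = 30
v[9] = max(3+30, 6+26, 10+23, …, 29+3, 34+0) = 34
v[10] = max(3+34, 6+30, 10+26, …, 34+3, 38+0) = 38
v[11] = max(3+38, 6+34, 10+30, …, 38+3, 42+0) = 42
v[12] = max(3+42, 6+38, 10+34, …, 42+3, 46+0) = 46
v[13] = max(3+46, 6+42, 10+38, …, 46+3, 50+0) = 50
v[14] = max(3+50, 6+46, 10+42, …, 50+3, 55+0) = 55
Best is to sell the whole 14-meter piece uncut for ₹55.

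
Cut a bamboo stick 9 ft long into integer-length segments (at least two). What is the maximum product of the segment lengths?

27

Let f[k] be the best product for length k (with at least one cut). For each first piece i, the rest contributes max(k−i, f[k−i]).
f[2] = 1·max(1,0) = 1·1 = 1
f[3] = 1·max(2,1) = 1·2 = 2
f[4] = 2·max(2,1) = 2·2 = 4
f[5] = 2·max(3,2) = 2·3 = 6
f[6] = 3·max(3,2) = 3·3 = 9
f[7] = 2·max(5,6) = 2·6 = 12
f[8] = 2·max(6,9) = 2·9 = 18
f[9] = 3·max(6,9) = 3·9 = 27
One optimal split: 3 + 3 + 3; product 3·3·3 = 27.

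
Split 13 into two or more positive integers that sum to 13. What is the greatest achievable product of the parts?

108

Let g[k] be the best product for length k (with at least one cut). For each first piece i, the rest contributes max(k−i, g[k−i]).
g[2] = 1×max(1,0) = 1×1 = 1
g[3] = 1×max(2,1) = 1×2 = 2
g[4] = 2×max(2,1) = 2×2 = 4
g[5] = 2×max(3,2) = 2×3 = 6
g[6] = 3×max(3,2) = 3×3 = 9
g[7] = 2×max(5,6) = 2×6 = 12
g[8] = 2×max(6,9) = 2×9 = 18
g[9] = 3×max(6,9) = 3×9 = 27
g[10] = 2×max(8,18) = 2×18 = 36
g[11] = 2×max(9,27) = 2×27 = 54
g[12] = 3×max(9,27) = 3×27 = 81
g[13] = 2×max(11,54) = 2×54 = 108
One optimal split: 3 + 3 + 3 + 2 + 2; product 3×3×3×2×2 = 108.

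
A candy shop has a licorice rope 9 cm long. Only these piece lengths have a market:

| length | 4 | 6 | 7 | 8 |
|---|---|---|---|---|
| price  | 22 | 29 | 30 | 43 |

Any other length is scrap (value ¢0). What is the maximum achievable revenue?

44

Build f[k] bottom-up: f[k] = max over allowed piece i of (p[i] + f[k−i]).
f[1] = 0
f[2] = 0
f[3] = 0
f[4] = 22
f[5] = 22
f[6] = max(22+0, 29+0) = 29
f[7] = max(22+0, 29+0, 30+0) = 30
f[8] = max(22+22, 29+0, 30+0, 43+0) = 44
f[9] = max(22+22, 29+0, 30+0, 43+0) = 44
One optimal cutting: pieces 4 + 4 with 1 cm of scrap → ¢44.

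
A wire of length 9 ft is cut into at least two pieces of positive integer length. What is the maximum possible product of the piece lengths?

27

Define g[k] = max over 1≤i<k of i · max(k−i, g[k−i]); the inner max lets the remainder stay uncut if that's better.
g[2] = 1×max(1,0) = 1×1 = 1
g[3] = 1×max(2,1) = 1×2 = 2
g[4] = 2×max(2,1) = 2×2 = 4
g[5] = 2×max(3,2) = 2×3 = 6
g[6] = 3×max(3,2) = 3×3 = 9
g[7] = 2×max(5,6) = 2×6 = 12
g[8] = 2×max(6,9) = 2×9 = 18
g[9] = 3×max(6,9) = 3×9 = 27
One optimal split: 3 + 3 + 3; product 3×3×3 = 27.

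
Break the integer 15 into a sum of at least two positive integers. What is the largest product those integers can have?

Define f[k] = max over 1≤i<k of i · max(k−i, f[k−i]); the inner max lets the remainder stay uncut if that's better.
Small cases: f[2]=1, f[3]=2, f[4]=4, f[5]=6, f[6]=9, f[7]=12, f[8]=18, f[9]=27.
f[10] = 2×max(8,18) = 2×18 = 36
f[11] = 2×max(9,27) = 2×27 = 54
f[12] = 3×max(9,27) = 3×27 = 81
f[13] = 2×max(11,54) = 2×54 = 108
f[14] = 2×max(12,81) = 2×81 = 162
f[15] = 3×max(12,81) = 3×81 = 243
One optimal split: 3 + 3 + 3 + 3 + 3; product 3×3×3×3×3 = 243.

243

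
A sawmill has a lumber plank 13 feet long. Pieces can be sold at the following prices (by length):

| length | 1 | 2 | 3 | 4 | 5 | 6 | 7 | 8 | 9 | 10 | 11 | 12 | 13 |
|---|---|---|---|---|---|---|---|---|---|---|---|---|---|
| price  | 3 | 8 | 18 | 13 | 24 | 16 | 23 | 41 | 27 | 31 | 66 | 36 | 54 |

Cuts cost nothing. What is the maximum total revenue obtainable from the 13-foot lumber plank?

75

Build v[k] bottom-up: v[k] = max over allowed piece i of (p[i] + v[k−i]).
v[1] = 3
v[2] = 8
v[3] = 18
v[4] = 21  (first piece 1, then v[3]=18)
v[5] = 26  (first piece 2, then v[3]=18)
v[6] = 36  (first piece 3, then v[3]=18)
v[7] = 39  (first piece 1, then v[6]=36)
v[8] = 44  (first piece 2, then v[6]=36)
v[9] = 54  (first piece 3, then v[6]=36)
v[10] = 57  (first piece 1, then v[9]=54)
v[11] = 66
v[12] = 72  (first piece 3, then v[9]=54)
v[13] = 75  (first piece 1, then v[12]=72)
One optimal cutting: 3 + 3 + 3 + 3 + 1 → $18 + $18 + $18 + $18 + $3 = $75.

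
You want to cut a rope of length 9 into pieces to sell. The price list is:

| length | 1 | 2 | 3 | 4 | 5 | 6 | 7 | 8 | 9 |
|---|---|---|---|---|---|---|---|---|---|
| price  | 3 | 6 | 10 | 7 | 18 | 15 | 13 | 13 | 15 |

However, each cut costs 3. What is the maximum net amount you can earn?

Let r[k] be the best obtainable value from length k. For each k, try every first piece i and keep the best of price[i] + r[k−i] minus the 3 cut fee when i<k.
r[1] = 3
r[2] = max(3+3-3, 6+0) = 6
r[3] = max(3+6-3, 6+3-3, 10+0) = 10
r[4] = max(3+10-3, 6+6-3, 10+3-3, 7+0) = 10
r[5] = max(3+10-3, 6+10-3, 10+6-3, 7+3-3, 18+0) = 18
r[6] = max(3+18-3, 6+10-3, 10+10-3, 7+6-3, 18+3-3, 15+0) = 18
r[7] = max(3+18-3, 6+18-3, 10+10-3, …, 15+3-3, 13+0) = 21
r[8] = max(3+21-3, 6+18-3, 10+18-3, …, 13+3-3, 13+0) = 25
r[9] = max(3+25-3, 6+21-3, 10+18-3, …, 13+3-3, 15+0) = 25
One optimal plan: pieces 5 + 3 + 1 (2 cuts) → 31 − 6 = 25.

25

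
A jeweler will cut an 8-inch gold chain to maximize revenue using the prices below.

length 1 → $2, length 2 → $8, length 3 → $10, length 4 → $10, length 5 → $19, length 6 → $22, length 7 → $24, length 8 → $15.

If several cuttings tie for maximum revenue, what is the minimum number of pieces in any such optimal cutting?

4

Consider every possible first cut. r[k] is the best of p[i]+r[k−i] over all sellable i≤k.
r[1] = 2
r[2] = max(2+2, 8+0) = 8
r[3] = max(2+8, 8+2, 10+0) = 10
r[4] = max(2+10, 8+8, 10+2, 10+0) = 16
r[5] = max(2+16, 8+10, 10+8, 10+2, 19+0) = 19
r[6] = max(2+19, 8+16, 10+10, 10+8, 19+2, 22+0) = 24
r[7] = max(2+24, 8+19, 10+16, …, 22+2, 24+0) = 27
r[8] = max(2+27, 8+24, 10+19, …, 24+2, 15+0) = 32
Maximum revenue is $32.
Now minimize piece count subject to staying optimal: for each k, pieces[k] = 1 + min over i with p[i]+r[k−i]=r[k] of pieces[k−i].
pieces[5] = 1
pieces[6] = 3
pieces[7] = 2
pieces[8] = 4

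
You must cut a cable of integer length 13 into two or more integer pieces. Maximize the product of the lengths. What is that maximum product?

108

Define P[k] = max over 1≤i<k of i · max(k−i, P[k−i]); the inner max lets the remainder stay uncut if that's better.
P[2] = 1*max(1,0) = 1*1 = 1
P[3] = 1*max(2,1) = 1*2 = 2
P[4] = 2*max(2,1) = 2*2 = 4
P[5] = 2*max(3,2) = 2*3 = 6
P[6] = 3*max(3,2) = 3*3 = 9
P[7] = 2*max(5,6) = 2*6 = 12
P[8] = 2*max(6,9) = 2*9 = 18
P[9] = 3*max(6,9) = 3*9 = 27
P[10] = 2*max(8,18) = 2*18 = 36
P[11] = 2*max(9,27) = 2*27 = 54
P[12] = 3*max(9,27) = 3*27 = 81
P[13] = 2*max(11,54) = 2*54 = 108
One optimal split: 3 + 3 + 3 + 2 + 2; product 3*3*3*2*2 = 108.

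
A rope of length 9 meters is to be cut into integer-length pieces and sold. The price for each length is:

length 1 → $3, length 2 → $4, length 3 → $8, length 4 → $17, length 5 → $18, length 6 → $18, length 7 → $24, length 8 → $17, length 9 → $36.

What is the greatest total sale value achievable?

Consider every possible first cut. R[k] is the best of p[i]+R[k−i] over all sellable i≤k.
R[1] = 3
R[2] = max(3+3, 4+0) = 6
R[3] = max(3+6, 4+3, 8+0) = 9
R[4] = max(3+9, 4+6, 8+3, 17+0) = 17
R[5] = max(3+17, 4+9, 8+6, 17+3, 18+0) = 20
R[6] = max(3+20, 4+17, 8+9, 17+6, 18+3, 18+0) = 23
R[7] = max(3+23, 4+20, 8+17, …, 18+3, 24+0) = 26
R[8] = max(3+26, 4+23, 8+20, …, 24+3, 17+0) = 34
R[9] = max(3+34, 4+26, 8+23, …, 17+3, 36+0) = 37
One optimal cutting: 4 + 4 + 1 → $17 + $17 + $3 = $37.

37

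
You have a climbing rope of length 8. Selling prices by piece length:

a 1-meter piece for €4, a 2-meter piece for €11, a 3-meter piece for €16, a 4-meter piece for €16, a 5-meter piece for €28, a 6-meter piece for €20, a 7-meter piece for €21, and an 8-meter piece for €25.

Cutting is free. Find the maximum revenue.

Consider every possible first cut. v[k] is the best of p[i]+v[k−i] over all sellable i≤k.
v[1] = 4
v[2] = 11
v[3] = 16
v[4] = 22  (first piece 2, then v[2]=11)
v[5] = 28
v[6] = 33  (first piece 2, then v[4]=22)
v[7] = 39  (first piece 2, then v[5]=28)
v[8] = 44  (first piece 2, then v[6]=33)
One optimal cutting: 2 + 2 + 2 + 2 → €11 + €11 + €11 + €11 = €44.

44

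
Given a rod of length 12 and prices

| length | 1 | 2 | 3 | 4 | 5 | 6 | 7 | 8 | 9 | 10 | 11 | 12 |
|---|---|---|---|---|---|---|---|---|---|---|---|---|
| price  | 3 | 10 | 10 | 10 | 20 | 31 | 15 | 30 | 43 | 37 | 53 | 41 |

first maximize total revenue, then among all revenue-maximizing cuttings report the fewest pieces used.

2

Consider every possible first cut. r[k] is the best of p[i]+r[k−i] over all sellable i≤k.
r[1] = 3
r[2] = max(3+3, 10+0) = 10
r[3] = max(3+10, 10+3, 10+0) = 13
r[4] = max(3+13, 10+10, 10+3, 10+0) = 20
r[5] = max(3+20, 10+13, 10+10, 10+3, 20+0) = 23
r[6] = max(3+23, 10+20, 10+13, 10+10, 20+3, 31+0) = 31
r[7] = max(3+31, 10+23, 10+20, …, 31+3, 15+0) = 34
r[8] = max(3+34, 10+31, 10+23, …, 15+3, 30+0) = 41
r[9] = max(3+41, 10+34, 10+31, …, 30+3, 43+0) = 44
r[10] = max(3+44, 10+41, 10+34, …, 43+3, 37+0) = 51
r[11] = max(3+51, 10+44, 10+41, …, 37+3, 53+0) = 54
r[12] = max(3+54, 10+51, 10+44, …, 53+3, 41+0) = 62
Maximum revenue is $62.
Now minimize piece count subject to staying optimal: for each k, pieces[k] = 1 + min over i with p[i]+r[k−i]=r[k] of pieces[k−i].
pieces[9] = 3
pieces[10] = 3
pieces[11] = 4
pieces[12] = 2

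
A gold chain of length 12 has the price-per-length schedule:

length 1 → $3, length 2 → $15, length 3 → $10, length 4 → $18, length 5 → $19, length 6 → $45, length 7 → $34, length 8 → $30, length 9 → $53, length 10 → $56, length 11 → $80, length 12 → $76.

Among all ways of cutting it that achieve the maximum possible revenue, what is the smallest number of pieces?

Consider every possible first cut. r[k] is the best of p[i]+r[k−i] over all sellable i≤k.
r[1] = 3
r[2] = 15
r[3] = 18  (first piece 1, then r[2]=15)
r[4] = 30  (first piece 2, then r[2]=15)
r[5] = 33  (first piece 1, then r[4]=30)
r[6] = 45  (first piece 2, then r[4]=30)
r[7] = 48  (first piece 1, then r[6]=45)
r[8] = 60  (first piece 2, then r[6]=45)
r[9] = 63  (first piece 1, then r[8]=60)
r[10] = 75  (first piece 2, then r[8]=60)
r[11] = 80
r[12] = 90  (first piece 2, then r[10]=75)
Maximum revenue is $90.
Now minimize piece count subject to staying optimal: for each k, pieces[k] = 1 + min over i with p[i]+r[k−i]=r[k] of pieces[k−i].
pieces[9] = 3
pieces[10] = 3
pieces[11] = 1
pieces[12] = 2

2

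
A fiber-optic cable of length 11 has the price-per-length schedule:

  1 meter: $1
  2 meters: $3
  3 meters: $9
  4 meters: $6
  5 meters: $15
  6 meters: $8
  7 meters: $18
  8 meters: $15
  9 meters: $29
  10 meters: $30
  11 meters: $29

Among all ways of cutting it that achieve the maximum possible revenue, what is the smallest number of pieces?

3

Consider every possible first cut. r[k] is the best of p[i]+r[k−i] over all sellable i≤k.
r[1] = 1
r[2] = 3
r[3] = 9
r[4] = 10  (first piece 1, then r[3]=9)
r[5] = 15
r[6] = 18  (first piece 3, then r[3]=9)
r[7] = 19  (first piece 1, then r[6]=18)
r[8] = 24  (first piece 3, then r[5]=15)
r[9] = 29
r[10] = 30  (first piece 1, then r[9]=29)
r[11] = 33  (first piece 3, then r[8]=24)
Maximum revenue is $33.
Now minimize piece count subject to staying optimal: for each k, pieces[k] = 1 + min over i with p[i]+r[k−i]=r[k] of pieces[k−i].
pieces[8] = 2
pieces[9] = 1
pieces[10] = 1
pieces[11] = 3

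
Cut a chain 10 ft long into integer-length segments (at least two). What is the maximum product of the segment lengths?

36

Let g[k] be the best product for length k (with at least one cut). For each first piece i, the rest contributes max(k−i, g[k−i]).
g[2] = 1×max(1,0) = 1×1 = 1
g[3] = 1×max(2,1) = 1×2 = 2
g[4] = 2×max(2,1) = 2×2 = 4
g[5] = 2×max(3,2) = 2×3 = 6
g[6] = 3×max(3,2) = 3×3 = 9
g[7] = 2×max(5,6) = 2×6 = 12
g[8] = 2×max(6,9) = 2×9 = 18
g[9] = 3×max(6,9) = 3×9 = 27
g[10] = 2×max(8,18) = 2×18 = 36
One optimal split: 3 + 3 + 2 + 2; product 3×3×2×2 = 36.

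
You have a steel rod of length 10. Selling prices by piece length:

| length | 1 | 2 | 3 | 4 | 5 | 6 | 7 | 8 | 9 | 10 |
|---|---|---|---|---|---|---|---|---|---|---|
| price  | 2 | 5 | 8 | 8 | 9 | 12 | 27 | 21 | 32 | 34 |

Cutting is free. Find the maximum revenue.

Consider every possible first cut. R[k] is the best of p[i]+R[k−i] over all sellable i≤k.
R[1] = 2
R[2] = max(2+2, 5+0) = 5
R[3] = max(2+5, 5+2, 8+0) = 8
R[4] = max(2+8, 5+5, 8+2, 8+0) = 10
R[5] = max(2+10, 5+8, 8+5, 8+2, 9+0) = 13
R[6] = max(2+13, 5+10, 8+8, 8+5, 9+2, 12+0) = 16
R[7] = max(2+16, 5+13, 8+10, …, 12+2, 27+0) = 27
R[8] = max(2+27, 5+16, 8+13, …, 27+2, 21+0) = 29
R[9] = max(2+29, 5+27, 8+16, …, 21+2, 32+0) = 32
R[10] = max(2+32, 5+29, 8+27, …, 32+2, 34+0) = 35
One optimal cutting: 7 + 3 → $27 + $8 = $35.

35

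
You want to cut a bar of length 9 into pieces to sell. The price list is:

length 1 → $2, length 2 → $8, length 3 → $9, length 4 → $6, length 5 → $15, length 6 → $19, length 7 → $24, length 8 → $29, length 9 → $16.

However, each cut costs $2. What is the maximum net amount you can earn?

30

Build r[k] bottom-up: r[k] = max over allowed piece i of (p[i] + r[k−i]) − 2 per cut.
r[1] = 2
r[2] = max(2+2-2, 8+0) = 8
r[3] = max(2+8-2, 8+2-2, 9+0) = 9
r[4] = max(2+9-2, 8+8-2, 9+2-2, 6+0) = 14
r[5] = max(2+14-2, 8+9-2, 9+8-2, 6+2-2, 15+0) = 15
r[6] = max(2+15-2, 8+14-2, 9+9-2, 6+8-2, 15+2-2, 19+0) = 20
r[7] = max(2+20-2, 8+15-2, 9+14-2, …, 19+2-2, 24+0) = 24
r[8] = max(2+24-2, 8+20-2, 9+15-2, …, 24+2-2, 29+0) = 29
r[9] = max(2+29-2, 8+24-2, 9+20-2, …, 29+2-2, 16+0) = 30
One optimal plan: pieces 7 + 2 (1 cut) → $32 − $2 = $30.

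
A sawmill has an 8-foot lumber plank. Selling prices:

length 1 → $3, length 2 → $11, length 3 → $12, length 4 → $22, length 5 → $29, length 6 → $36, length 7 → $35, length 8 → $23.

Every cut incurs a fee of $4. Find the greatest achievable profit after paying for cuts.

Build v[k] bottom-up: v[k] = max over allowed piece i of (p[i] + v[k−i]) − 4 per cut.
v[1] = 3
v[2] = max(3+3-4, 11+0) = 11
v[3] = max(3+11-4, 11+3-4, 12+0) = 12
v[4] = max(3+12-4, 11+11-4, 12+3-4, 22+0) = 22
v[5] = max(3+22-4, 11+12-4, 12+11-4, 22+3-4, 29+0) = 29
v[6] = max(3+29-4, 11+22-4, 12+12-4, 22+11-4, 29+3-4, 36+0) = 36
v[7] = max(3+36-4, 11+29-4, 12+22-4, …, 36+3-4, 35+0) = 36
v[8] = max(3+36-4, 11+36-4, 12+29-4, …, 35+3-4, 23+0) = 43
One optimal plan: pieces 6 + 2 (1 cut) → $47 − $4 = $43.

43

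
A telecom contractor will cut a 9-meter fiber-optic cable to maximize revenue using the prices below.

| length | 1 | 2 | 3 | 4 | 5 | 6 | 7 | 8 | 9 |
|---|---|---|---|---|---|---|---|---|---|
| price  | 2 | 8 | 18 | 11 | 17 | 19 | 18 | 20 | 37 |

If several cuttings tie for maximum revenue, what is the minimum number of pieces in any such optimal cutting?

Consider every possible first cut. r[k] is the best of p[i]+r[k−i] over all sellable i≤k.
r[1] = 2
r[2] = max(2+2, 8+0) = 8
r[3] = max(2+8, 8+2, 18+0) = 18
r[4] = max(2+18, 8+8, 18+2, 11+0) = 20
r[5] = max(2+20, 8+18, 18+8, 11+2, 17+0) = 26
r[6] = max(2+26, 8+20, 18+18, 11+8, 17+2, 19+0) = 36
r[7] = max(2+36, 8+26, 18+20, …, 19+2, 18+0) = 38
r[8] = max(2+38, 8+36, 18+26, …, 18+2, 20+0) = 44
r[9] = max(2+44, 8+38, 18+36, …, 20+2, 37+0) = 54
Maximum revenue is $54.
Now minimize piece count subject to staying optimal: for each k, pieces[k] = 1 + min over i with p[i]+r[k−i]=r[k] of pieces[k−i].
pieces[6] = 2
pieces[7] = 3
pieces[8] = 3
pieces[9] = 3

3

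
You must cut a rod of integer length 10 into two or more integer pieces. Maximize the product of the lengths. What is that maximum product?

Define m[k] = max over 1≤i<k of i · max(k−i, m[k−i]); the inner max lets the remainder stay uncut if that's better.
m[2] = 1×max(1,0) = 1×1 = 1
m[3] = 1×max(2,1) = 1×2 = 2
m[4] = 2×max(2,1) = 2×2 = 4
m[5] = 2×max(3,2) = 2×3 = 6
m[6] = 3×max(3,2) = 3×3 = 9
m[7] = 2×max(5,6) = 2×6 = 12
m[8] = 2×max(6,9) = 2×9 = 18
m[9] = 3×max(6,9) = 3×9 = 27
m[10] = 2×max(8,18) = 2×18 = 36
One optimal split: 3 + 3 + 2 + 2; product 3×3×2×2 = 36.

36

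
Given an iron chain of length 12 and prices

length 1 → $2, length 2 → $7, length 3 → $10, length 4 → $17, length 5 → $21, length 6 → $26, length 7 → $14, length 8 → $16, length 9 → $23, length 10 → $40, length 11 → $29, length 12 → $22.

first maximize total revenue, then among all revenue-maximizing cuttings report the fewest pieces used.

2

Let r[k] be the best obtainable value from length k. For each k, try every first piece i and keep the best of price[i] + r[k−i].
r[1] = 2
r[2] = max(2+2, 7+0) = 7
r[3] = max(2+7, 7+2, 10+0) = 10
r[4] = max(2+10, 7+7, 10+2, 17+0) = 17
r[5] = max(2+17, 7+10, 10+7, 17+2, 21+0) = 21
r[6] = max(2+21, 7+17, 10+10, 17+7, 21+2, 26+0) = 26
r[7] = max(2+26, 7+21, 10+17, …, 26+2, 14+0) = 28
r[8] = max(2+28, 7+26, 10+21, …, 14+2, 16+0) = 34
r[9] = max(2+34, 7+28, 10+26, …, 16+2, 23+0) = 38
r[10] = max(2+38, 7+34, 10+28, …, 23+2, 40+0) = 43
r[11] = max(2+43, 7+38, 10+34, …, 40+2, 29+0) = 47
r[12] = max(2+47, 7+43, 10+38, …, 29+2, 22+0) = 52
Maximum revenue is $52.
Now minimize piece count subject to staying optimal: for each k, pieces[k] = 1 + min over i with p[i]+r[k−i]=r[k] of pieces[k−i].
pieces[9] = 2
pieces[10] = 2
pieces[11] = 2
pieces[12] = 2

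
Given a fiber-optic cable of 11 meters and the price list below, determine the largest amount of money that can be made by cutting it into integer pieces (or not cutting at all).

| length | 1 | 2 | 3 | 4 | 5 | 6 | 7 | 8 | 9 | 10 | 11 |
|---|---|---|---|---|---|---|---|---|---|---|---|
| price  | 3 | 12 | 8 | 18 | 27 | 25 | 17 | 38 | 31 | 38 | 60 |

Build r[k] bottom-up: r[k] = max over allowed piece i of (p[i] + r[k−i]).
r[1] = 3
r[2] = 12
r[3] = 15  (first piece 1, then r[2]=12)
r[4] = 24  (first piece 2, then r[2]=12)
r[5] = 27  (first piece 1, then r[4]=24)
r[6] = 36  (first piece 2, then r[4]=24)
r[7] = 39  (first piece 1, then r[6]=36)
r[8] = 48  (first piece 2, then r[6]=36)
r[9] = 51  (first piece 1, then r[8]=48)
r[10] = 60  (first piece 2, then r[8]=48)
r[11] = 63  (first piece 1, then r[10]=60)
One optimal cutting: 2 + 2 + 2 + 2 + 2 + 1 → $12 + $12 + $12 + $12 + $12 + $3 = $63.

63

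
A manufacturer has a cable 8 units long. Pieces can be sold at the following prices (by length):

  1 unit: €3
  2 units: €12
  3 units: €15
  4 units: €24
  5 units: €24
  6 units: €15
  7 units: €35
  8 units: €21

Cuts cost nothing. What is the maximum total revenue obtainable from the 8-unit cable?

48

Let v[k] be the best obtainable value from length k. For each k, try every first piece i and keep the best of price[i] + v[k−i].
v[1] = 3
v[2] = 12
v[3] = 15  (first piece 1, then v[2]=12)
v[4] = 24  (first piece 2, then v[2]=12)
v[5] = 27  (first piece 1, then v[4]=24)
v[6] = 36  (first piece 2, then v[4]=24)
v[7] = 39  (first piece 1, then v[6]=36)
v[8] = 48  (first piece 2, then v[6]=36)
One optimal cutting: 2 + 2 + 2 + 2 → €12 + €12 + €12 + €12 = €48.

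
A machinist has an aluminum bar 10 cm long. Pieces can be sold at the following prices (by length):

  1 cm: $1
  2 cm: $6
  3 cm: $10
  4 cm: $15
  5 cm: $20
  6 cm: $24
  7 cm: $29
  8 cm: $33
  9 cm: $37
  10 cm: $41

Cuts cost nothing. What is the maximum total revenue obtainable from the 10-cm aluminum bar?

41

Let R[k] be the best obtainable value from length k. For each k, try every first piece i and keep the best of price[i] + R[k−i].
R[1] = 1
R[2] = max(1+1, 6+0) = 6
R[3] = max(1+6, 6+1, 10+0) = 10
R[4] = max(1+10, 6+6, 10+1, 15+0) = 15
R[5] = max(1+15, 6+10, 10+6, 15+1, 20+0) = 20
R[6] = max(1+20, 6+15, 10+10, 15+6, 20+1, 24+0) = 24
R[7] = max(1+24, 6+20, 10+15, …, 24+1, 29+0) = 29
R[8] = max(1+29, 6+24, 10+20, …, 29+1, 33+0) = 33
R[9] = max(1+33, 6+29, 10+24, …, 33+1, 37+0) = 37
R[10] = max(1+37, 6+33, 10+29, …, 37+1, 41+0) = 41
Best is to sell the whole 10-cm piece uncut for $41.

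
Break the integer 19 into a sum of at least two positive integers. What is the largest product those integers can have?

972

Fill prod[k] for k=2..19: at each k try every first piece i and multiply by the better of (k−i) uncut or prod[k−i].
prod[2] = 1×max(1,0) = 1×1 = 1
prod[3] = max(1×2, 2×1) = 2
prod[4] = max(1×3, 2×2, 3×1) = 4
prod[5] = max(1×4, 2×3, 3×2, 4×1) = 6
prod[6] = max(1×6, 2×4, 3×3, 4×2, 5×1) = 9
prod[7] = max(1×9, 2×6, 3×4, 4×3, 5×2, 6×1) = 12
prod[8] = max(1×12, 2×9, 3×6, …, 6×2, 7×1) = 18
prod[9] = max(1×18, 2×12, 3×9, …, 7×2, 8×1) = 27
prod[10] = max(1×27, 2×18, 3×12, …, 8×2, 9×1) = 36
prod[11] = max(1×36, 2×27, 3×18, …, 9×2, 10×1) = 54
prod[12] = max(1×54, 2×36, 3×27, …, 10×2, 11×1) = 81
prod[13] = max(1×81, 2×54, 3×36, …, 11×2, 12×1) = 108
prod[14] = max(1×108, 2×81, 3×54, …, 12×2, 13×1) = 162
prod[15] = max(1×162, 2×108, 3×81, …, 13×2, 14×1) = 243
prod[16] = max(1×243, 2×162, 3×108, …, 14×2, 15×1) = 324
prod[17] = max(1×324, 2×243, 3×162, …, 15×2, 16×1) = 486
prod[18] = max(1×486, 2×324, 3×243, …, 16×2, 17×1) = 729
prod[19] = max(1×729, 2×486, 3×324, …, 17×2, 18×1) = 972
One optimal split: 3 + 3 + 3 + 3 + 3 + 2 + 2; product 3×3×3×3×3×2×2 = 972.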